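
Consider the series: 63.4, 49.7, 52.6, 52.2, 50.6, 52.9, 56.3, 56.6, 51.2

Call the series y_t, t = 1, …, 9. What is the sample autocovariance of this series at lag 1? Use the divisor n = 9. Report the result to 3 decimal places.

Mean ȳ = (63.4 + 49.7 + 52.6 + 52.2 + 50.6 + 52.9 + 56.3 + 56.6 + 51.2)/9 = 53.9444
Σ_{t=1}^{8}(y_t−ȳ)(y_{t+1}−ȳ) = -26.2475
γ_1 = -26.2475 / 9 = -2.916

-2.916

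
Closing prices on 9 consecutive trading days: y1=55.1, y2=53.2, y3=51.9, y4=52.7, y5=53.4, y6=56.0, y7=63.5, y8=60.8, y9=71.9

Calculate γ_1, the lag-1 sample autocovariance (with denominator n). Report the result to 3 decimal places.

16.293

Mean ȳ = (55.1 + 53.2 + 51.9 + 52.7 + 53.4 + 56.0 + 63.5 + 60.8 + 71.9)/9 = 57.6111
Σ_{t=1}^{8}(y_t−ȳ)(y_{t+1}−ȳ) = 146.6399
γ_1 = 146.6399 / 9 = 16.293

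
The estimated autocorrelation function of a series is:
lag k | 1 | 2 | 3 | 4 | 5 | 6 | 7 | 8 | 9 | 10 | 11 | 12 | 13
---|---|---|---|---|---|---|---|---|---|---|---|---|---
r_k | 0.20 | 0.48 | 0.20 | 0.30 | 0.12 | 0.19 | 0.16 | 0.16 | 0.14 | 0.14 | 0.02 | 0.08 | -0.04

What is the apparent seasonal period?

The largest autocorrelation is r_2 = 0.48, with a weaker echo at lag 4 (0.30); the remaining lags stay at or below 0.20.
The dominant spike at lag 2 indicates a seasonal period of 2.

2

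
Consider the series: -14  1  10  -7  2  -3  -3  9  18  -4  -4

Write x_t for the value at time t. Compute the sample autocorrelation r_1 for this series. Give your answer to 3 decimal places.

Mean x̄ = (-14 + 1 + 10 − 7 + 2 − 3 − 3 + 9 + 18 − 4 − 4)/11 = 0.4545
Numerator Σ_{t=1}^{10}(x_t−x̄)(x_{t+1}−x̄) = -16.6612
Denominator Σ(x_t−x̄)² = 802.7273
r_1 = -16.6612 / 802.7273 = -0.021

-0.021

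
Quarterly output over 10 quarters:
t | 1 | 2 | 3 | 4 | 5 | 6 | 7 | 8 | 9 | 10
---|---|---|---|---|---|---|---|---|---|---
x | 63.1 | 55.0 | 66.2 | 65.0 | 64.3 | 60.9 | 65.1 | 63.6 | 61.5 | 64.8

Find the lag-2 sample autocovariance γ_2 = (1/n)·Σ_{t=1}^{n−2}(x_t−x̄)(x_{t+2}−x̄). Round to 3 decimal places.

Mean x̄ = (63.1 + 55.0 + 66.2 + 65.0 + 64.3 + 60.9 + 65.1 + 63.6 + 61.5 + 64.8)/10 = 62.9500
Σ_{t=1}^{8}(x_t−x̄)(x_{t+2}−x̄) = -15.9700
γ_2 = -15.9700 / 10 = -1.597

-1.597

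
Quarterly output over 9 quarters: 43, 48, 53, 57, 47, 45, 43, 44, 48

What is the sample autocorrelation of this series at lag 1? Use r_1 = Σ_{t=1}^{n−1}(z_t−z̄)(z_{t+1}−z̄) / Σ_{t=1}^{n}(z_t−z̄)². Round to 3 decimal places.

Mean z̄ = (43 + 48 + 53 + 57 + 47 + 45 + 43 + 44 + 48)/9 = 47.5556
Numerator Σ_{t=1}^{8}(z_t−z̄)(z_{t+1}−z̄) = 74.2469
Denominator Σ(z_t−z̄)² = 180.2222
r_1 = 74.2469 / 180.2222 = 0.412

0.412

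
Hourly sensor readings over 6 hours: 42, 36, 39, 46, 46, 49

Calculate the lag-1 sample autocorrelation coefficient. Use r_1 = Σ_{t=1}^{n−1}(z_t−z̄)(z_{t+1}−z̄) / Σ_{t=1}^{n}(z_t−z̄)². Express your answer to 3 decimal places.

0.417

Mean z̄ = (42 + 36 + 39 + 46 + 46 + 49)/6 = 43.0000
Deviations from mean: -1.0000, -7.0000, -4.0000, 3.0000, 3.0000, 6.0000
Σ(z_t−z̄)(z_{t+1}−z̄) = (7.0000) + (28.0000) + (-12.0000) + (9.0000) + (18.0000) = 50.0000
Denominator Σ(z_t−z̄)² = 120.0000
r_1 = 50.0000 / 120.0000 = 0.417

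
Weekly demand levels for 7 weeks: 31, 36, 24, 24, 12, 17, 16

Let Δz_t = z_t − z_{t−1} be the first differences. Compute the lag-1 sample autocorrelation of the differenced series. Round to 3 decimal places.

First differences Δz: 5, -12, 0, -12, 5, -1
Mean of differences = -2.5000
Numerator Σ(Δz_t−Δz̄)(Δz_{t+1}−Δz̄) = -178.7500
Denominator Σ(Δz_t−Δz̄)² = 301.5000
r_1(Δz) = -178.7500 / 301.5000 = -0.593

-0.593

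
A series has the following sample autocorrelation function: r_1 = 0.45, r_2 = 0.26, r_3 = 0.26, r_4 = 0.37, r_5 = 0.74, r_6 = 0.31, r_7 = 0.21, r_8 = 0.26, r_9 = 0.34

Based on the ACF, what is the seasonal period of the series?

The largest autocorrelation is r_5 = 0.74; the remaining lags stay at or below 0.45. The elevated value at lag 1 (0.45), dropping to 0.26 at lag 2, reflects decaying short-term dependence rather than seasonality.
The dominant spike at lag 5 indicates a seasonal period of 5.

5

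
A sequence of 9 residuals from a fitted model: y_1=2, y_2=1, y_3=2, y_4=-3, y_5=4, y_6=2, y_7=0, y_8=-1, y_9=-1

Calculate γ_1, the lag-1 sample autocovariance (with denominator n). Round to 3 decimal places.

-0.975

Mean ȳ = (2 + 1 + 2 − 3 + 4 + 2 + 0 − 1 − 1)/9 = 0.6667
Σ_{t=1}^{8}(y_t−ȳ)(y_{t+1}−ȳ) = -8.7778
γ_1 = -8.7778 / 9 = -0.975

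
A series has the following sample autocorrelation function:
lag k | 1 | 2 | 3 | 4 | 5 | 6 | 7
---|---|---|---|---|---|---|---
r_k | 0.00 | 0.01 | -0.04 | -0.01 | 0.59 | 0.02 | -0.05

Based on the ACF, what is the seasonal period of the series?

5

The largest autocorrelation is r_5 = 0.59; the remaining lags stay at or below 0.02.
The dominant spike at lag 5 indicates a seasonal period of 5.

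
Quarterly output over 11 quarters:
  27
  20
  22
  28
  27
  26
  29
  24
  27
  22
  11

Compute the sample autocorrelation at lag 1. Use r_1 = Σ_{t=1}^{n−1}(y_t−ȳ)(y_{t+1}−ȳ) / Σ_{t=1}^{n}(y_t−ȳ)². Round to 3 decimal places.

0.139

Mean ȳ = (27 + 20 + 22 + 28 + 27 + 26 + 29 + 24 + 27 + 22 + 11)/11 = 23.9091
Numerator Σ_{t=1}^{10}(y_t−ȳ)(y_{t+1}−ȳ) = 36.8099
Denominator Σ(y_t−ȳ)² = 264.9091
r_1 = 36.8099 / 264.9091 = 0.139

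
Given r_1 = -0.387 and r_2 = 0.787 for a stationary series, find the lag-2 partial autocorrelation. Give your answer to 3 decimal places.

0.749

φ_{22} = (r_2 − r_1²) / (1 − r_1²)
r_1² = (-0.387)² = 0.149769
Numerator = 0.787 − 0.1498 = 0.6372; denominator = 1 − 0.1498 = 0.8502
φ_{22} = 0.6372 / 0.8502 = 0.749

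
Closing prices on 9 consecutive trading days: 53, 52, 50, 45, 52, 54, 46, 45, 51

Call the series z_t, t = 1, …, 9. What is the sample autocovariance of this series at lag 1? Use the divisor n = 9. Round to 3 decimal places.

0.180

Mean z̄ = (53 + 52 + 50 + 45 + 52 + 54 + 46 + 45 + 51)/9 = 49.7778
Σ_{t=1}^{8}(z_t−z̄)(z_{t+1}−z̄) = 1.6173
γ_1 = 1.6173 / 9 = 0.180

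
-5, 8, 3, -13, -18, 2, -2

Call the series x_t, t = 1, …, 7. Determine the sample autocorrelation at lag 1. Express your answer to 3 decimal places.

0.122

Mean x̄ = (-5 + 8 + 3 − 13 − 18 + 2 − 2)/7 = -3.5714
Deviations from mean: -1.4286, 11.5714, 6.5714, -9.4286, -14.4286, 5.5714, 1.5714
Numerator Σ_{t=1}^{6}(x_t−x̄)(x_{t+1}−x̄) = 61.9592
Denominator Σ(x_t−x̄)² = 509.7143
r_1 = 61.9592 / 509.7143 = 0.122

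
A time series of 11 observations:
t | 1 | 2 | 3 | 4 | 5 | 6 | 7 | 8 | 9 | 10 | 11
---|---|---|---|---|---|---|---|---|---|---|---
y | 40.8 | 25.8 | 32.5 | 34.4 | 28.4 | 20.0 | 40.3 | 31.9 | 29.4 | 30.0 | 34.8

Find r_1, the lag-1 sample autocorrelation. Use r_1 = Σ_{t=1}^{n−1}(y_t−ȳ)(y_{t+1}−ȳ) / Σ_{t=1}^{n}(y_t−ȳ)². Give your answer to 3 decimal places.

Mean ȳ = (40.8 + 25.8 + 32.5 + 34.4 + 28.4 + 20.0 + 40.3 + 31.9 + 29.4 + 30.0 + 34.8)/11 = 31.6636
Numerator Σ_{t=1}^{10}(y_t−ȳ)(y_{t+1}−ȳ) = -127.7295
Denominator Σ(y_t−ȳ)² = 365.1055
r_1 = -127.7295 / 365.1055 = -0.350

-0.350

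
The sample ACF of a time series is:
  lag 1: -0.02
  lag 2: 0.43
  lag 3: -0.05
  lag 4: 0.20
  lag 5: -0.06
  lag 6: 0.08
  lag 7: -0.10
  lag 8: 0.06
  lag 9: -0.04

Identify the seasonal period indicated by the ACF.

2

The largest autocorrelation is r_2 = 0.43, with a weaker echo at lag 4 (0.20); the remaining lags stay at or below 0.08.
The dominant spike at lag 2 indicates a seasonal period of 2.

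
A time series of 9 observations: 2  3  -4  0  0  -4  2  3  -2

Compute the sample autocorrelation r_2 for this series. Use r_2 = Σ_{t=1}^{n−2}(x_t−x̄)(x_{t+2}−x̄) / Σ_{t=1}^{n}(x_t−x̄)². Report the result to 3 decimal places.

Mean x̄ = (2 + 3 − 4 + 0 + 0 − 4 + 2 + 3 − 2)/9 = 0.0000
Σ(x_t−x̄)(x_{t+2}−x̄) = (-8.0000) + (0.0000) + (0.0000) + (0.0000) + (0.0000) + (-12.0000) + (-4.0000) = -24.0000
Denominator Σ(x_t−x̄)² = 62.0000
r_2 = -24.0000 / 62.0000 = -0.387

-0.387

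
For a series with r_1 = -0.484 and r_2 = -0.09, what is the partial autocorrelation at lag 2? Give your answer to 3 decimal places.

φ_{22} = (r_2 − r_1²) / (1 − r_1²)
r_1² = (-0.484)² = 0.234256
Numerator = -0.09 − 0.2343 = -0.3243; denominator = 1 − 0.2343 = 0.7657
φ_{22} = -0.3243 / 0.7657 = -0.423

-0.423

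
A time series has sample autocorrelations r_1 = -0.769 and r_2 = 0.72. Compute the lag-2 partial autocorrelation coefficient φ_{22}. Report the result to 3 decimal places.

φ_{22} = (r_2 − r_1²) / (1 − r_1²)
r_1² = (-0.769)² = 0.591361
Numerator = 0.72 − 0.5914 = 0.1286; denominator = 1 − 0.5914 = 0.4086
φ_{22} = 0.1286 / 0.4086 = 0.315

0.315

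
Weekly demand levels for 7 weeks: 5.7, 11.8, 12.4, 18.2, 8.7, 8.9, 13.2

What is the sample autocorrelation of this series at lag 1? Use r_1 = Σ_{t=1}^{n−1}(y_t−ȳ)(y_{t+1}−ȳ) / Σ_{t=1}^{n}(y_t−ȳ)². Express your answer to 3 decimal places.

Mean ȳ = (5.7 + 11.8 + 12.4 + 18.2 + 8.7 + 8.9 + 13.2)/7 = 11.2714
Σ(y_t−ȳ)(y_{t+1}−ȳ) = (-2.9449) + (0.5965) + (7.8194) + (-17.8163) + (6.0980) + (-4.5735) = -10.8208
Denominator Σ(y_t−ȳ)² = 96.5543
r_1 = -10.8208 / 96.5543 = -0.112

-0.112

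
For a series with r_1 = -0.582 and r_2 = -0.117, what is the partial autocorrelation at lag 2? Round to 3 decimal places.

-0.689

φ_{22} = (r_2 − r_1²) / (1 − r_1²)
r_1² = (-0.582)² = 0.338724
Numerator = -0.117 − 0.3387 = -0.4557; denominator = 1 − 0.3387 = 0.6613
φ_{22} = -0.4557 / 0.6613 = -0.689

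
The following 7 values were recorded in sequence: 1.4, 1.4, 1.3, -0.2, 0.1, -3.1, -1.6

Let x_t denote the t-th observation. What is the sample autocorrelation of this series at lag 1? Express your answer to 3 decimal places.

0.456

Mean x̄ = (1.4 + 1.4 + 1.3 − 0.2 + 0.1 − 3.1 − 1.6)/7 = -0.1000
Deviations from mean: 1.5000, 1.5000, 1.4000, -0.1000, 0.2000, -3.0000, -1.5000
Σ(x_t−x̄)(x_{t+1}−x̄) = (2.2500) + (2.1000) + (-0.1400) + (-0.0200) + (-0.6000) + (4.5000) = 8.0900
Denominator Σ(x_t−x̄)² = 17.7600
r_1 = 8.0900 / 17.7600 = 0.456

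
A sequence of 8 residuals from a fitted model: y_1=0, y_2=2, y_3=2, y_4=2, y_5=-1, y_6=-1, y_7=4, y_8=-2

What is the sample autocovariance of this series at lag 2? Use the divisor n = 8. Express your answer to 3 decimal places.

Mean ȳ = (0 + 2 + 2 + 2 − 1 − 1 + 4 − 2)/8 = 0.7500
Σ_{t=1}^{6}(y_t−ȳ)(y_{t+2}−ȳ) = -4.6250
γ_2 = -4.6250 / 8 = -0.578

-0.578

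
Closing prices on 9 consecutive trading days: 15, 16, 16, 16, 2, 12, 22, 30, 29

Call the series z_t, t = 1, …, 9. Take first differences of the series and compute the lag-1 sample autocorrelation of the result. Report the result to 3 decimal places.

First differences Δz: 1, 0, 0, -14, 10, 10, 8, -1
Mean of differences = 1.7500
Numerator Σ(Δz_t−Δz̄)(Δz_{t+1}−Δz̄) = 4.4375
Denominator Σ(Δz_t−Δz̄)² = 437.5000
r_1(Δz) = 4.4375 / 437.5000 = 0.010

0.010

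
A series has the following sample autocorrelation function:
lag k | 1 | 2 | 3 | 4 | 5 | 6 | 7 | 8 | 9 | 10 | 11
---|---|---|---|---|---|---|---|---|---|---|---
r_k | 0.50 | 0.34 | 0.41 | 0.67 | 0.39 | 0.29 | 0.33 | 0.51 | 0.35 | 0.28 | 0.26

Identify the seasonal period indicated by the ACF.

4

The largest autocorrelation is r_4 = 0.67, with a weaker echo at lag 8 (0.51); the remaining lags stay at or below 0.50. The elevated value at lag 1 (0.50), dropping to 0.34 at lag 2, reflects decaying short-term dependence rather than seasonality.
The dominant spike at lag 4 indicates a seasonal period of 4.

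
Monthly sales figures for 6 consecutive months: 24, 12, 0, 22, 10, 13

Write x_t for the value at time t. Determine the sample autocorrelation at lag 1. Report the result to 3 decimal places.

Mean x̄ = (24 + 12 + 0 + 22 + 10 + 13)/6 = 13.5000
Deviations from mean: 10.5000, -1.5000, -13.5000, 8.5000, -3.5000, -0.5000
Numerator Σ_{t=1}^{5}(x_t−x̄)(x_{t+1}−x̄) = -138.2500
Denominator Σ(x_t−x̄)² = 379.5000
r_1 = -138.2500 / 379.5000 = -0.364

-0.364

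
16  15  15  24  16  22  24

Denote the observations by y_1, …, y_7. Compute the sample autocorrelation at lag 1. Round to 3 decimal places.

Mean ȳ = (16 + 15 + 15 + 24 + 16 + 22 + 24)/7 = 18.8571
Deviations from mean: -2.8571, -3.8571, -3.8571, 5.1429, -2.8571, 3.1429, 5.1429
Σ(y_t−ȳ)(y_{t+1}−ȳ) = (11.0204) + (14.8776) + (-19.8367) + (-14.6939) + (-8.9796) + (16.1633) = -1.4490
Denominator Σ(y_t−ȳ)² = 108.8571
r_1 = -1.4490 / 108.8571 = -0.013

-0.013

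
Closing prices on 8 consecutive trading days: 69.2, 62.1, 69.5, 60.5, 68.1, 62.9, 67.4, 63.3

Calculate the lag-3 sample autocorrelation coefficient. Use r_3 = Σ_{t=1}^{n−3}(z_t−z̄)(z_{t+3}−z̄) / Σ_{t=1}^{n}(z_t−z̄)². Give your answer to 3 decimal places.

Mean z̄ = (69.2 + 62.1 + 69.5 + 60.5 + 68.1 + 62.9 + 67.4 + 63.3)/8 = 65.3750
Deviations from mean: 3.8250, -3.2750, 4.1250, -4.8750, 2.7250, -2.4750, 2.0250, -2.0750
Σ(z_t−z̄)(z_{t+3}−z̄) = (-18.6469) + (-8.9244) + (-10.2094) + (-9.8719) + (-5.6544) = -53.3069
Denominator Σ(z_t−z̄)² = 88.0950
r_3 = -53.3069 / 88.0950 = -0.605

-0.605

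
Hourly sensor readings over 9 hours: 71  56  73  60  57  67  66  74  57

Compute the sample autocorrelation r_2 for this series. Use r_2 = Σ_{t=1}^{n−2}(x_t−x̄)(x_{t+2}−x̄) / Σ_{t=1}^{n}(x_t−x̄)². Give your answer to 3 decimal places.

Mean x̄ = (71 + 56 + 73 + 60 + 57 + 67 + 66 + 74 + 57)/9 = 64.5556
Σ(x_t−x̄)(x_{t+2}−x̄) = (54.4198) + (38.9753) + (-63.8025) + (-11.1358) + (-10.9136) + (23.0864) + (-10.9136) = 19.7160
Denominator Σ(x_t−x̄)² = 418.2222
r_2 = 19.7160 / 418.2222 = 0.047

0.047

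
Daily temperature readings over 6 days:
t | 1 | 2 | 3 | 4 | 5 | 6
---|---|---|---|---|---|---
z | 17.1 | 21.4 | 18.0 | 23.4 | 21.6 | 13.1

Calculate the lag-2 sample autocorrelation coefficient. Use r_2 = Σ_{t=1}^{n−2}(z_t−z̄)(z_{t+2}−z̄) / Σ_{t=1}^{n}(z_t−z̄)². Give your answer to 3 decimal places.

-0.231

Mean z̄ = (17.1 + 21.4 + 18.0 + 23.4 + 21.6 + 13.1)/6 = 19.1000
Deviations from mean: -2.0000, 2.3000, -1.1000, 4.3000, 2.5000, -6.0000
Σ(z_t−z̄)(z_{t+2}−z̄) = (2.2000) + (9.8900) + (-2.7500) + (-25.8000) = -16.4600
Denominator Σ(z_t−z̄)² = 71.2400
r_2 = -16.4600 / 71.2400 = -0.231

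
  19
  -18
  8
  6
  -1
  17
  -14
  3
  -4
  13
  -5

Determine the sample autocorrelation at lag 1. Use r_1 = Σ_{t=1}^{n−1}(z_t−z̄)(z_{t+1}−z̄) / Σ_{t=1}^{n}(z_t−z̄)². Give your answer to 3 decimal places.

Mean z̄ = (19 − 18 + 8 + 6 − 1 + 17 − 14 + 3 − 4 + 13 − 5)/11 = 2.1818
Numerator Σ_{t=1}^{10}(z_t−z̄)(z_{t+1}−z̄) = -896.5785
Denominator Σ(z_t−z̄)² = 1437.6364
r_1 = -896.5785 / 1437.6364 = -0.624

-0.624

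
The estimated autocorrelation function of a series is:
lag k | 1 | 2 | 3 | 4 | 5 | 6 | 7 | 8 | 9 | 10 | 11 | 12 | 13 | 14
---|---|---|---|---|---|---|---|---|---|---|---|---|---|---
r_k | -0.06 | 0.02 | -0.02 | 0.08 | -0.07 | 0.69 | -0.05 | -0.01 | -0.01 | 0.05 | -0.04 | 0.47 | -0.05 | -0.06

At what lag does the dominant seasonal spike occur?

6

The largest autocorrelation is r_6 = 0.69, with a weaker echo at lag 12 (0.47); the remaining lags stay at or below 0.08.
The dominant spike at lag 6 indicates a seasonal period of 6.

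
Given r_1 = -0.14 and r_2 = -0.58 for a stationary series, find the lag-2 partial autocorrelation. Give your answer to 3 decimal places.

φ_{22} = (r_2 − r_1²) / (1 − r_1²)
r_1² = (-0.14)² = 0.0196
Numerator = -0.58 − 0.0196 = -0.5996; denominator = 1 − 0.0196 = 0.9804
φ_{22} = -0.5996 / 0.9804 = -0.612

-0.612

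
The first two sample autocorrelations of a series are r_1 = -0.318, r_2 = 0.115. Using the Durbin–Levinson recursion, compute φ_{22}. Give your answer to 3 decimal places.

0.015

φ_{22} = (r_2 − r_1²) / (1 − r_1²)
r_1² = (-0.318)² = 0.101124
Numerator = 0.115 − 0.1011 = 0.0139; denominator = 1 − 0.1011 = 0.8989
φ_{22} = 0.0139 / 0.8989 = 0.015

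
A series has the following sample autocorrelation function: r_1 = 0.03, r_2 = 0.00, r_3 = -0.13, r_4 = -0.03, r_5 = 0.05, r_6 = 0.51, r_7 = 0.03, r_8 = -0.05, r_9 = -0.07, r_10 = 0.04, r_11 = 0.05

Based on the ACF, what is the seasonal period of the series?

The largest autocorrelation is r_6 = 0.51; the remaining lags stay at or below 0.05.
The dominant spike at lag 6 indicates a seasonal period of 6.

6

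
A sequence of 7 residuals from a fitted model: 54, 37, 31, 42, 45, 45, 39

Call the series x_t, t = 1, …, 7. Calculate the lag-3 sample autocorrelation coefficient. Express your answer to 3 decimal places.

-0.152

Mean x̄ = (54 + 37 + 31 + 42 + 45 + 45 + 39)/7 = 41.8571
Numerator Σ_{t=1}^{4}(x_t−x̄)(x_{t+3}−x̄) = -48.0612
Denominator Σ(x_t−x̄)² = 316.8571
r_3 = -48.0612 / 316.8571 = -0.152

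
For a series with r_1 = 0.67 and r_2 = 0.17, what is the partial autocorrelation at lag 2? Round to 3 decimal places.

-0.506

φ_{22} = (r_2 − r_1²) / (1 − r_1²)
r_1² = (0.67)² = 0.4489
Numerator = 0.17 − 0.4489 = -0.2789; denominator = 1 − 0.4489 = 0.5511
φ_{22} = -0.2789 / 0.5511 = -0.506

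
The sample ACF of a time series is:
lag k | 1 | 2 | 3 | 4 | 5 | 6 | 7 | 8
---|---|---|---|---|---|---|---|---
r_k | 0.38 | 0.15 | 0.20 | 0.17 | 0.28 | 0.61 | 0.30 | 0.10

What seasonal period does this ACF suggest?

The largest autocorrelation is r_6 = 0.61; the remaining lags stay at or below 0.38. The elevated value at lag 1 (0.38), dropping to 0.15 at lag 2, reflects decaying short-term dependence rather than seasonality.
The dominant spike at lag 6 indicates a seasonal period of 6.

6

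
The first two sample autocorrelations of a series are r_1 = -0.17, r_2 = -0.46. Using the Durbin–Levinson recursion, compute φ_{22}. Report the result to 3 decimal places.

-0.503

φ_{22} = (r_2 − r_1²) / (1 − r_1²)
r_1² = (-0.17)² = 0.0289
Numerator = -0.46 − 0.0289 = -0.4889; denominator = 1 − 0.0289 = 0.9711
φ_{22} = -0.4889 / 0.9711 = -0.503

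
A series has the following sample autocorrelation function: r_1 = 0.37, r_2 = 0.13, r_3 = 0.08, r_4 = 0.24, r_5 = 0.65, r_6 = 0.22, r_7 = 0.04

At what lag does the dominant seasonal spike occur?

The largest autocorrelation is r_5 = 0.65; the remaining lags stay at or below 0.37. The elevated value at lag 1 (0.37), dropping to 0.13 at lag 2, reflects decaying short-term dependence rather than seasonality.
The dominant spike at lag 5 indicates a seasonal period of 5.

5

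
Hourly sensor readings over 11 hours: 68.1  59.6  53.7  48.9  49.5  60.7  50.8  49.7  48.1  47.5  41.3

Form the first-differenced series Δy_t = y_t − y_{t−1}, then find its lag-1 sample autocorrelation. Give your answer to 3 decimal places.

First differences Δy: -8.5, -5.9, -4.8, 0.6, 11.2, -9.9, -1.1, -1.6, -0.6, -6.2
Mean of differences = -2.6800
Numerator Σ(Δy_t−Δȳ)(Δy_{t+1}−Δȳ) = -50.8504
Denominator Σ(Δy_t−Δȳ)² = 324.6560
r_1(Δy) = -50.8504 / 324.6560 = -0.157

-0.157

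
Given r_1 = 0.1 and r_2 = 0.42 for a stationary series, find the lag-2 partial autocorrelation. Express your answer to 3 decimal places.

φ_{22} = (r_2 − r_1²) / (1 − r_1²)
r_1² = (0.1)² = 0.01
Numerator = 0.42 − 0.0100 = 0.4100; denominator = 1 − 0.0100 = 0.9900
φ_{22} = 0.4100 / 0.9900 = 0.414

0.414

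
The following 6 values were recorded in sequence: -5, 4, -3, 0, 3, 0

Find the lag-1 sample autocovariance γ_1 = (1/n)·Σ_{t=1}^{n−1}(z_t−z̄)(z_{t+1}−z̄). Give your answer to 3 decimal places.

Mean z̄ = (-5 + 4 − 3 + 0 + 3 + 0)/6 = -0.1667
Σ_{t=1}^{5}(z_t−z̄)(z_{t+1}−z̄) = -31.3611
γ_1 = -31.3611 / 6 = -5.227

-5.227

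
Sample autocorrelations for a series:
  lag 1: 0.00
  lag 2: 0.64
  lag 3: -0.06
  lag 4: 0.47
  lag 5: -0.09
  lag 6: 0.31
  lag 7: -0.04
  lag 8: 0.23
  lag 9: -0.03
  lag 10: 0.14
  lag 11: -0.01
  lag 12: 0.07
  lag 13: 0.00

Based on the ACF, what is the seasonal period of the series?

The largest autocorrelation is r_2 = 0.64, with weaker echoes at lags 4 (0.47), 6 (0.31) and 8 (0.23); the remaining lags stay at or below 0.14.
The dominant spike at lag 2 indicates a seasonal period of 2.

2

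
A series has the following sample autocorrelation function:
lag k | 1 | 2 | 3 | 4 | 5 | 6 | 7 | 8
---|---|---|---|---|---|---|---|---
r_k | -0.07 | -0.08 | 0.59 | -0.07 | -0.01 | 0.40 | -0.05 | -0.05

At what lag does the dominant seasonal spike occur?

The largest autocorrelation is r_3 = 0.59, with a weaker echo at lag 6 (0.40); the remaining lags stay at or below -0.01.
The dominant spike at lag 3 indicates a seasonal period of 3.

3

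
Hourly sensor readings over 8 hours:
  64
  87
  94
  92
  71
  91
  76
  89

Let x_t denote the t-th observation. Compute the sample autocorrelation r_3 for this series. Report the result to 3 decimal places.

-0.305

Mean x̄ = (64 + 87 + 94 + 92 + 71 + 91 + 76 + 89)/8 = 83.0000
Deviations from mean: -19.0000, 4.0000, 11.0000, 9.0000, -12.0000, 8.0000, -7.0000, 6.0000
Numerator Σ_{t=1}^{5}(x_t−x̄)(x_{t+3}−x̄) = -266.0000
Denominator Σ(x_t−x̄)² = 872.0000
r_3 = -266.0000 / 872.0000 = -0.305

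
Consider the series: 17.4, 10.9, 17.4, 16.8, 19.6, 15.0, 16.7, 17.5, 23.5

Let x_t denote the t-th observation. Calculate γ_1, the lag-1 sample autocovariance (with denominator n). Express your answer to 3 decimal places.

-0.667

Mean x̄ = (17.4 + 10.9 + 17.4 + 16.8 + 19.6 + 15.0 + 16.7 + 17.5 + 23.5)/9 = 17.2000
Σ_{t=1}^{8}(x_t−x̄)(x_{t+1}−x̄) = -6.0000
γ_1 = -6.0000 / 9 = -0.667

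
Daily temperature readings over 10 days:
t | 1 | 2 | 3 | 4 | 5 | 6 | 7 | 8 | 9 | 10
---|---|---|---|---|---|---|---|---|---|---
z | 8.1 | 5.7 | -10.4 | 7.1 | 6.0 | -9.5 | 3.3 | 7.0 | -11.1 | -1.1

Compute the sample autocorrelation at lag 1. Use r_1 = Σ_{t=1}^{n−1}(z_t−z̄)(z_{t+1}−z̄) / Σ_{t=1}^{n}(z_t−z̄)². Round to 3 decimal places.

-0.309

Mean z̄ = (8.1 + 5.7 − 10.4 + 7.1 + 6.0 − 9.5 + 3.3 + 7.0 − 11.1 − 1.1)/10 = 0.5100
Numerator Σ_{t=1}^{9}(z_t−z̄)(z_{t+1}−z̄) = -174.3811
Denominator Σ(z_t−z̄)² = 564.6290
r_1 = -174.3811 / 564.6290 = -0.309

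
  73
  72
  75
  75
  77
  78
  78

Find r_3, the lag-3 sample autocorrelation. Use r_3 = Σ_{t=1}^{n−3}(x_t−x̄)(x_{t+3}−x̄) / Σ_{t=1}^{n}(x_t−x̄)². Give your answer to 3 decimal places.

Mean x̄ = (73 + 72 + 75 + 75 + 77 + 78 + 78)/7 = 75.4286
Deviations from mean: -2.4286, -3.4286, -0.4286, -0.4286, 1.5714, 2.5714, 2.5714
Σ(x_t−x̄)(x_{t+3}−x̄) = (1.0408) + (-5.3878) + (-1.1020) + (-1.1020) = -6.5510
Denominator Σ(x_t−x̄)² = 33.7143
r_3 = -6.5510 / 33.7143 = -0.194

-0.194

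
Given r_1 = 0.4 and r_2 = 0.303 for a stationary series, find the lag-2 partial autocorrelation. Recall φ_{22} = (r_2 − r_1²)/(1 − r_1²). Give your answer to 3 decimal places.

0.170

φ_{22} = (r_2 − r_1²) / (1 − r_1²)
r_1² = (0.4)² = 0.16
Numerator = 0.303 − 0.1600 = 0.1430; denominator = 1 − 0.1600 = 0.8400
φ_{22} = 0.1430 / 0.8400 = 0.170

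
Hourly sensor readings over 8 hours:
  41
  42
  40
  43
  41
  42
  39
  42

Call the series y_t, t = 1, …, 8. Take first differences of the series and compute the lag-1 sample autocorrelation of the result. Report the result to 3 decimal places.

-0.749

First differences Δy: 1, -2, 3, -2, 1, -3, 3
Mean of differences = 0.1429
Numerator Σ(Δy_t−Δȳ)(Δy_{t+1}−Δȳ) = -27.5918
Denominator Σ(Δy_t−Δȳ)² = 36.8571
r_1(Δy) = -27.5918 / 36.8571 = -0.749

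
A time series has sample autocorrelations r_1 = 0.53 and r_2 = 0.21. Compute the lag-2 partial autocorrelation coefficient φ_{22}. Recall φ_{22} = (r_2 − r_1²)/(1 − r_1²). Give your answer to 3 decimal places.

φ_{22} = (r_2 − r_1²) / (1 − r_1²)
r_1² = (0.53)² = 0.2809
Numerator = 0.21 − 0.2809 = -0.0709; denominator = 1 − 0.2809 = 0.7191
φ_{22} = -0.0709 / 0.7191 = -0.099

-0.099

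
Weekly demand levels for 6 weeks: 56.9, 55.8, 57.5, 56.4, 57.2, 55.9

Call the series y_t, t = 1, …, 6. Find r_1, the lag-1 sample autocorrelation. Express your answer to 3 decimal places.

Mean ȳ = (56.9 + 55.8 + 57.5 + 56.4 + 57.2 + 55.9)/6 = 56.6167
Deviations from mean: 0.2833, -0.8167, 0.8833, -0.2167, 0.5833, -0.7167
Σ(y_t−ȳ)(y_{t+1}−ȳ) = (-0.2314) + (-0.7214) + (-0.1914) + (-0.1264) + (-0.4181) = -1.6886
Denominator Σ(y_t−ȳ)² = 2.4283
r_1 = -1.6886 / 2.4283 = -0.695

-0.695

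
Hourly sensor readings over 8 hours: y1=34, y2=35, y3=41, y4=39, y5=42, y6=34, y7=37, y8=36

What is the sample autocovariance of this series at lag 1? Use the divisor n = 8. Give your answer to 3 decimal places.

-0.070

Mean ȳ = (34 + 35 + 41 + 39 + 42 + 34 + 37 + 36)/8 = 37.2500
Σ_{t=1}^{7}(y_t−ȳ)(y_{t+1}−ȳ) = -0.5625
γ_1 = -0.5625 / 8 = -0.070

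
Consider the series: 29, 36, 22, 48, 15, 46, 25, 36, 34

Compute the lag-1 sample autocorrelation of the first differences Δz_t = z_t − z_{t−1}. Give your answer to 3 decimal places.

-0.919

First differences Δz: 7, -14, 26, -33, 31, -21, 11, -2
Mean of differences = 0.6250
Numerator Σ(Δz_t−Δz̄)(Δz_{t+1}−Δz̄) = -3247.3906
Denominator Σ(Δz_t−Δz̄)² = 3533.8750
r_1(Δz) = -3247.3906 / 3533.8750 = -0.919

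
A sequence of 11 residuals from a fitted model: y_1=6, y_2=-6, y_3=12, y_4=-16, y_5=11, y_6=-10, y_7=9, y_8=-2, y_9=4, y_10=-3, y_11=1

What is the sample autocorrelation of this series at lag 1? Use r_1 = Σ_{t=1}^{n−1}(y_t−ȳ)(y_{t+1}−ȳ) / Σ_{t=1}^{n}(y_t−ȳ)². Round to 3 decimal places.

-0.895

Mean ȳ = (6 − 6 + 12 − 16 + 11 − 10 + 9 − 2 + 4 − 3 + 1)/11 = 0.5455
Numerator Σ_{t=1}^{10}(y_t−ȳ)(y_{t+1}−ȳ) = -716.7521
Denominator Σ(y_t−ȳ)² = 800.7273
r_1 = -716.7521 / 800.7273 = -0.895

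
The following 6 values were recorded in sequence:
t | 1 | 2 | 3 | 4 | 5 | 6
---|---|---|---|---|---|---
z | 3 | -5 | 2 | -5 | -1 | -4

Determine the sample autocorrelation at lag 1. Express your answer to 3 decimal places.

-0.691

Mean z̄ = (3 − 5 + 2 − 5 − 1 − 4)/6 = -1.6667
Σ(z_t−z̄)(z_{t+1}−z̄) = (-15.5556) + (-12.2222) + (-12.2222) + (-2.2222) + (-1.5556) = -43.7778
Denominator Σ(z_t−z̄)² = 63.3333
r_1 = -43.7778 / 63.3333 = -0.691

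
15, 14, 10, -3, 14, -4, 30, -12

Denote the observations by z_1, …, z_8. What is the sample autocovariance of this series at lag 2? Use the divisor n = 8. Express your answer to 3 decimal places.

Mean z̄ = (15 + 14 + 10 − 3 + 14 − 4 + 30 − 12)/8 = 8.0000
Deviations: 7.0000, 6.0000, 2.0000, -11.0000, 6.0000, -12.0000, 22.0000, -20.0000
Σ_{t=1}^{6}(z_t−z̄)(z_{t+2}−z̄) = 464.0000
γ_2 = 464.0000 / 8 = 58.000

58.000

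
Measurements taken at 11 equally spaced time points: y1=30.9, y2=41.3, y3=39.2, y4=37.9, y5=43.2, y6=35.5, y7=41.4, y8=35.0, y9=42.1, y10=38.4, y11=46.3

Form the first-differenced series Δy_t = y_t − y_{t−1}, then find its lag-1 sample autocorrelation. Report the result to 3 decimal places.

-0.655

First differences Δy: 10.4, -2.1, -1.3, 5.3, -7.7, 5.9, -6.4, 7.1, -3.7, 7.9
Mean of differences = 1.5400
Numerator Σ(Δy_t−Δȳ)(Δy_{t+1}−Δȳ) = -248.8456
Denominator Σ(Δy_t−Δȳ)² = 380.2040
r_1(Δy) = -248.8456 / 380.2040 = -0.655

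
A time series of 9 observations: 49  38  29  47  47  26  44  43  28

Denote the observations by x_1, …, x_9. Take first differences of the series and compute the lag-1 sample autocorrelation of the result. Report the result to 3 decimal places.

First differences Δx: -11, -9, 18, 0, -21, 18, -1, -15
Mean of differences = -2.6250
Numerator Σ(Δx_t−Δx̄)(Δx_{t+1}−Δx̄) = -437.7656
Denominator Σ(Δx_t−Δx̄)² = 1461.8750
r_1(Δx) = -437.7656 / 1461.8750 = -0.299

-0.299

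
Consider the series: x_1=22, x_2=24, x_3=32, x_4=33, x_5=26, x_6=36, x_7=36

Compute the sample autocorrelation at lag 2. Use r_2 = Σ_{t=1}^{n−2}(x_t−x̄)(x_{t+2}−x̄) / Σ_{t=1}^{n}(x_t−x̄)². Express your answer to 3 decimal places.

-0.238

Mean x̄ = (22 + 24 + 32 + 33 + 26 + 36 + 36)/7 = 29.8571
Deviations from mean: -7.8571, -5.8571, 2.1429, 3.1429, -3.8571, 6.1429, 6.1429
Σ(x_t−x̄)(x_{t+2}−x̄) = (-16.8367) + (-18.4082) + (-8.2653) + (19.3061) + (-23.6939) = -47.8980
Denominator Σ(x_t−x̄)² = 200.8571
r_2 = -47.8980 / 200.8571 = -0.238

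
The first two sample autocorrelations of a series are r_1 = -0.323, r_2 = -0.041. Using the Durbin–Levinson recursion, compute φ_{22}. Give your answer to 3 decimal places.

-0.162

φ_{22} = (r_2 − r_1²) / (1 − r_1²)
r_1² = (-0.323)² = 0.104329
Numerator = -0.041 − 0.1043 = -0.1453; denominator = 1 − 0.1043 = 0.8957
φ_{22} = -0.1453 / 0.8957 = -0.162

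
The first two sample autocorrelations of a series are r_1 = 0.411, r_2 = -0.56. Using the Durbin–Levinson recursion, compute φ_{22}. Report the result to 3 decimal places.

φ_{22} = (r_2 − r_1²) / (1 − r_1²)
r_1² = (0.411)² = 0.168921
Numerator = -0.56 − 0.1689 = -0.7289; denominator = 1 − 0.1689 = 0.8311
φ_{22} = -0.7289 / 0.8311 = -0.877

-0.877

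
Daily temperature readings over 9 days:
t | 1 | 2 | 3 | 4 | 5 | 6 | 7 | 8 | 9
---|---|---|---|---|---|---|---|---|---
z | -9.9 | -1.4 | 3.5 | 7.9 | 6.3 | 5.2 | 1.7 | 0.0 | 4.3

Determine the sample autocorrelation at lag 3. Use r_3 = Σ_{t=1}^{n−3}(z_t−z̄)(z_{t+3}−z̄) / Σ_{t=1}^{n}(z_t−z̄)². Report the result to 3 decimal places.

Mean z̄ = (-9.9 − 1.4 + 3.5 + 7.9 + 6.3 + 5.2 + 1.7 + 0.0 + 4.3)/9 = 1.9556
Numerator Σ_{t=1}^{6}(z_t−z̄)(z_{t+3}−z̄) = -82.4504
Denominator Σ(z_t−z̄)² = 228.3222
r_3 = -82.4504 / 228.3222 = -0.361

-0.361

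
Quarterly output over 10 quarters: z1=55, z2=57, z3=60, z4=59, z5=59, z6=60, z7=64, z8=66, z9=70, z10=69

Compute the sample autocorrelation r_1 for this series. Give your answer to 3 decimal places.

0.678

Mean z̄ = (55 + 57 + 60 + 59 + 59 + 60 + 64 + 66 + 70 + 69)/10 = 61.9000
Numerator Σ_{t=1}^{9}(z_t−z̄)(z_{t+1}−z̄) = 157.8900
Denominator Σ(z_t−z̄)² = 232.9000
r_1 = 157.8900 / 232.9000 = 0.678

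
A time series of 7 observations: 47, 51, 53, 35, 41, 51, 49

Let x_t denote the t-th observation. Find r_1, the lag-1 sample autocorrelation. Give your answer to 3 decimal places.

Mean x̄ = (47 + 51 + 53 + 35 + 41 + 51 + 49)/7 = 46.7143
Deviations from mean: 0.2857, 4.2857, 6.2857, -11.7143, -5.7143, 4.2857, 2.2857
Numerator Σ_{t=1}^{6}(x_t−x̄)(x_{t+1}−x̄) = 6.7755
Denominator Σ(x_t−x̄)² = 251.4286
r_1 = 6.7755 / 251.4286 = 0.027

0.027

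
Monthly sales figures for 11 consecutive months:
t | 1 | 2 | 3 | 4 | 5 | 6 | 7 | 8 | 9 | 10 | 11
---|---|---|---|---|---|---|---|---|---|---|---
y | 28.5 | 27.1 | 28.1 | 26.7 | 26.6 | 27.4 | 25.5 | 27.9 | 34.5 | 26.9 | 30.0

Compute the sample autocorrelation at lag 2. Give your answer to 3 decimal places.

0.037

Mean ȳ = (28.5 + 27.1 + 28.1 + 26.7 + 26.6 + 27.4 + 25.5 + 27.9 + 34.5 + 26.9 + 30.0)/11 = 28.1091
Numerator Σ_{t=1}^{9}(y_t−ȳ)(y_{t+2}−ȳ) = 2.1798
Denominator Σ(y_t−ȳ)² = 58.6691
r_2 = 2.1798 / 58.6691 = 0.037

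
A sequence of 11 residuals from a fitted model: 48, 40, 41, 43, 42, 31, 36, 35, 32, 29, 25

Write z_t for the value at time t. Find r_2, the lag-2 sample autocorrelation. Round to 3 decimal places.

0.280

Mean z̄ = (48 + 40 + 41 + 43 + 42 + 31 + 36 + 35 + 32 + 29 + 25)/11 = 36.5455
Numerator Σ_{t=1}^{9}(z_t−z̄)(z_{t+2}−z̄) = 134.0413
Denominator Σ(z_t−z̄)² = 478.7273
r_2 = 134.0413 / 478.7273 = 0.280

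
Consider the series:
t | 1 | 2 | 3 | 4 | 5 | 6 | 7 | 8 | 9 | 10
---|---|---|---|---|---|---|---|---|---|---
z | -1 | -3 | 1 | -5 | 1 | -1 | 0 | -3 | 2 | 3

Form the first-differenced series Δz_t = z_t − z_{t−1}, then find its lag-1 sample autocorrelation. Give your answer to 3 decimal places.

-0.748

First differences Δz: -2, 4, -6, 6, -2, 1, -3, 5, 1
Mean of differences = 0.4444
Numerator Σ(Δz_t−Δz̄)(Δz_{t+1}−Δz̄) = -97.4198
Denominator Σ(Δz_t−Δz̄)² = 130.2222
r_1(Δz) = -97.4198 / 130.2222 = -0.748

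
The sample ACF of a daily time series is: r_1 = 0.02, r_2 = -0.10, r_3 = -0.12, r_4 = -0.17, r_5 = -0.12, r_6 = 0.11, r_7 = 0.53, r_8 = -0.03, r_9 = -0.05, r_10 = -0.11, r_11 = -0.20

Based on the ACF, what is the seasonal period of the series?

The largest autocorrelation is r_7 = 0.53; the remaining lags stay at or below 0.11.
The dominant spike at lag 7 indicates a seasonal period of 7.

7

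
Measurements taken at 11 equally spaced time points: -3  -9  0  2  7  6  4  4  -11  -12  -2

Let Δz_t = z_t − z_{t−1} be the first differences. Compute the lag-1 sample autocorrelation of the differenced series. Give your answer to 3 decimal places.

First differences Δz: -6, 9, 2, 5, -1, -2, 0, -15, -1, 10
Mean of differences = 0.1000
Numerator Σ(Δz_t−Δz̄)(Δz_{t+1}−Δz̄) = -23.7100
Denominator Σ(Δz_t−Δz̄)² = 476.9000
r_1(Δz) = -23.7100 / 476.9000 = -0.050

-0.050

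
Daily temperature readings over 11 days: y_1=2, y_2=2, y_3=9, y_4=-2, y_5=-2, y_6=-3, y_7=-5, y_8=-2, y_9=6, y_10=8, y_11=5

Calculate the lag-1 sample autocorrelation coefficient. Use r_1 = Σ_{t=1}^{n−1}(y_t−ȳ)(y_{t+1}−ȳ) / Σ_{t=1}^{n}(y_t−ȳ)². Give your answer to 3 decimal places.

0.409

Mean ȳ = (2 + 2 + 9 − 2 − 2 − 3 − 5 − 2 + 6 + 8 + 5)/11 = 1.6364
Numerator Σ_{t=1}^{10}(y_t−ȳ)(y_{t+1}−ȳ) = 94.3223
Denominator Σ(y_t−ȳ)² = 230.5455
r_1 = 94.3223 / 230.5455 = 0.409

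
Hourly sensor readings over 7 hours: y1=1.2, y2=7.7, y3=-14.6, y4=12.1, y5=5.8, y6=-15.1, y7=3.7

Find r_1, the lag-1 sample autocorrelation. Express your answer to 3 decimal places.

-0.507

Mean ȳ = (1.2 + 7.7 − 14.6 + 12.1 + 5.8 − 15.1 + 3.7)/7 = 0.1143
Numerator Σ_{t=1}^{6}(y_t−ȳ)(y_{t+1}−ȳ) = -352.6545
Denominator Σ(y_t−ȳ)² = 695.5486
r_1 = -352.6545 / 695.5486 = -0.507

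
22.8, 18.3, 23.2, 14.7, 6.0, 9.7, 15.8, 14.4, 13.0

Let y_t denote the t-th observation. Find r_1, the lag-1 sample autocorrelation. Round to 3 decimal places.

Mean ȳ = (22.8 + 18.3 + 23.2 + 14.7 + 6.0 + 9.7 + 15.8 + 14.4 + 13.0)/9 = 15.3222
Numerator Σ_{t=1}^{8}(y_t−ȳ)(y_{t+1}−ȳ) = 98.0506
Denominator Σ(y_t−ȳ)² = 252.2156
r_1 = 98.0506 / 252.2156 = 0.389

0.389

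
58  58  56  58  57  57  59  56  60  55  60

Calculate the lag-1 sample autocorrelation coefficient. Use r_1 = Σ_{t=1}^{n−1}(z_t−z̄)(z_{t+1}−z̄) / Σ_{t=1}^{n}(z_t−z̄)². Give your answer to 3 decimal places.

-0.765

Mean z̄ = (58 + 58 + 56 + 58 + 57 + 57 + 59 + 56 + 60 + 55 + 60)/11 = 57.6364
Numerator Σ_{t=1}^{10}(z_t−z̄)(z_{t+1}−z̄) = -20.3140
Denominator Σ(z_t−z̄)² = 26.5455
r_1 = -20.3140 / 26.5455 = -0.765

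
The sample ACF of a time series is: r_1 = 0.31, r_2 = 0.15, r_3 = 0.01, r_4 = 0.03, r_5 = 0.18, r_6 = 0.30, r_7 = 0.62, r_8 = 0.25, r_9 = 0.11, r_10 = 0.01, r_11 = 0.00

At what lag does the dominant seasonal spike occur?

The largest autocorrelation is r_7 = 0.62; the remaining lags stay at or below 0.31. The elevated value at lag 1 (0.31), dropping to 0.15 at lag 2, reflects decaying short-term dependence rather than seasonality.
The dominant spike at lag 7 indicates a seasonal period of 7.

7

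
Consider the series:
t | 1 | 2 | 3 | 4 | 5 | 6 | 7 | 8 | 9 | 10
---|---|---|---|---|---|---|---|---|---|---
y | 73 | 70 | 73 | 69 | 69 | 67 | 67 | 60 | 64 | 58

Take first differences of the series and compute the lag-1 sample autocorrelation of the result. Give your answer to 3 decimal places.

First differences Δy: -3, 3, -4, 0, -2, 0, -7, 4, -6
Mean of differences = -1.6667
Numerator Σ(Δy_t−Δȳ)(Δy_{t+1}−Δȳ) = -85.7778
Denominator Σ(Δy_t−Δȳ)² = 114.0000
r_1(Δy) = -85.7778 / 114.0000 = -0.752

-0.752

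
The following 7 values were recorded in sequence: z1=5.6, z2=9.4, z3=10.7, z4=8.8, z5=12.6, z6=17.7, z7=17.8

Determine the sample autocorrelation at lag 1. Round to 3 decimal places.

0.465

Mean z̄ = (5.6 + 9.4 + 10.7 + 8.8 + 12.6 + 17.7 + 17.8)/7 = 11.8000
Deviations from mean: -6.2000, -2.4000, -1.1000, -3.0000, 0.8000, 5.9000, 6.0000
Numerator Σ_{t=1}^{6}(z_t−z̄)(z_{t+1}−z̄) = 58.5400
Denominator Σ(z_t−z̄)² = 125.8600
r_1 = 58.5400 / 125.8600 = 0.465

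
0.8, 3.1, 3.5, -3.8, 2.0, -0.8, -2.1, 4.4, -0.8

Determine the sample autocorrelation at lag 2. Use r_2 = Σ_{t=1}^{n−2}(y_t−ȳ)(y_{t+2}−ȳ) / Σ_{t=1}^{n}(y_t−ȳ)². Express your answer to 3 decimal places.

-0.083

Mean ȳ = (0.8 + 3.1 + 3.5 − 3.8 + 2.0 − 0.8 − 2.1 + 4.4 − 0.8)/9 = 0.7000
Σ(y_t−ȳ)(y_{t+2}−ȳ) = (0.2800) + (-10.8000) + (3.6400) + (6.7500) + (-3.6400) + (-5.5500) + (4.2000) = -5.1200
Denominator Σ(y_t−ȳ)² = 61.5800
r_2 = -5.1200 / 61.5800 = -0.083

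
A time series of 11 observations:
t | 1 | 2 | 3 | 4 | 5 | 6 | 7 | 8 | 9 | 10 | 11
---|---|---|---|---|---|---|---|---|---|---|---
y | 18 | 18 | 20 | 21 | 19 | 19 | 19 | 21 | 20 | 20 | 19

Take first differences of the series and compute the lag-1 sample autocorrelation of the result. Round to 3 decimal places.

First differences Δy: 0, 2, 1, -2, 0, 0, 2, -1, 0, -1
Mean of differences = 0.1000
Numerator Σ(Δy_t−Δȳ)(Δy_{t+1}−Δȳ) = -2.2100
Denominator Σ(Δy_t−Δȳ)² = 14.9000
r_1(Δy) = -2.2100 / 14.9000 = -0.148

-0.148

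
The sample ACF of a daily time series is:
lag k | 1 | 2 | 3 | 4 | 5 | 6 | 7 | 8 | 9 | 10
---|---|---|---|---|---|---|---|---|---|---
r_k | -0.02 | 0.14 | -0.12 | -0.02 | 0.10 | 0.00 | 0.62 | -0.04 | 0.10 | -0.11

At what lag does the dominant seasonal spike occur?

7

The largest autocorrelation is r_7 = 0.62; the remaining lags stay at or below 0.14.
The dominant spike at lag 7 indicates a seasonal period of 7.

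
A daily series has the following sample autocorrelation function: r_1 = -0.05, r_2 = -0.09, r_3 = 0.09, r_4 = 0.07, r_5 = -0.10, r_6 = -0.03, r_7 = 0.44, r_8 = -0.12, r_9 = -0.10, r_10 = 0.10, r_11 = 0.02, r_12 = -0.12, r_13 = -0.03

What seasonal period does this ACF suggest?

The largest autocorrelation is r_7 = 0.44; the remaining lags stay at or below 0.10.
The dominant spike at lag 7 indicates a seasonal period of 7.

7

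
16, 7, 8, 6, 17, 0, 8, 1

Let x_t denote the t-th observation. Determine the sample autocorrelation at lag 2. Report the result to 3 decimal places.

Mean x̄ = (16 + 7 + 8 + 6 + 17 + 0 + 8 + 1)/8 = 7.8750
Deviations from mean: 8.1250, -0.8750, 0.1250, -1.8750, 9.1250, -7.8750, 0.1250, -6.8750
Numerator Σ_{t=1}^{6}(x_t−x̄)(x_{t+2}−x̄) = 73.8438
Denominator Σ(x_t−x̄)² = 262.8750
r_2 = 73.8438 / 262.8750 = 0.281

0.281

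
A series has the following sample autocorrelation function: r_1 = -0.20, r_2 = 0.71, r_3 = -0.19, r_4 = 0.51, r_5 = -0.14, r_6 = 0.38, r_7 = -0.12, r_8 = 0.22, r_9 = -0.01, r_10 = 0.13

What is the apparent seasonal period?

2

The largest autocorrelation is r_2 = 0.71, with weaker echoes at lags 4 (0.51), 6 (0.38) and 8 (0.22); the remaining lags stay at or below 0.13.
The dominant spike at lag 2 indicates a seasonal period of 2.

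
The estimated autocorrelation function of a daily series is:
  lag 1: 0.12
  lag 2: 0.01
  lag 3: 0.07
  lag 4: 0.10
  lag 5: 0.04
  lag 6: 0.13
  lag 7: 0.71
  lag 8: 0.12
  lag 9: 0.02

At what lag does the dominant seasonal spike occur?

7

The largest autocorrelation is r_7 = 0.71; the remaining lags stay at or below 0.13.
The dominant spike at lag 7 indicates a seasonal period of 7.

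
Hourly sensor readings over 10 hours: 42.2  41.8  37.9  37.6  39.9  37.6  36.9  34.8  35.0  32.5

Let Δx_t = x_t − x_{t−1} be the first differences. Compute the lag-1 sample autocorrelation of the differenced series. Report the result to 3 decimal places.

First differences Δx: -0.4, -3.9, -0.3, 2.3, -2.3, -0.7, -2.1, 0.2, -2.5
Mean of differences = -1.0778
Numerator Σ(Δx_t−Δx̄)(Δx_{t+1}−Δx̄) = -9.5805
Denominator Σ(Δx_t−Δx̄)² = 26.7756
r_1(Δx) = -9.5805 / 26.7756 = -0.358

-0.358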